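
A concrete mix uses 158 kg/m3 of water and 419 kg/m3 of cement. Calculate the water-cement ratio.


w/c = water / cement
w/c = 158 / 419 = 0.377

0.377


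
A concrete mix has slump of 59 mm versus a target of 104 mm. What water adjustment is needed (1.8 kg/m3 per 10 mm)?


Difference = 104 - 59 = 45 mm
Water adjustment = 45 * 1.8 / 10 = 8.1 kg/m3

8.1


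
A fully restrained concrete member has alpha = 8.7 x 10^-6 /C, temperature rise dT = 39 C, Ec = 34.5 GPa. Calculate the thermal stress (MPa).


sigma = alpha * dT * Ec
= 8.7e-6 * 39 * 34.5 * 1000
= 11.706 MPa

11.706


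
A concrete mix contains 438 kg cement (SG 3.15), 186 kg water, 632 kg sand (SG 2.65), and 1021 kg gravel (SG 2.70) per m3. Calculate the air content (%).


Vol cement = 438 / (3.15 * 1000) = 0.139048 m3
Vol water = 186 / 1000 = 0.186 m3
Vol sand = 632 / (2.65 * 1000) = 0.238491 m3
Vol gravel = 1021 / (2.70 * 1000) = 0.378148 m3
Total solid + water volume = 0.941686 m3
Air = (1 - 0.941686) * 100 = 5.83%

5.83


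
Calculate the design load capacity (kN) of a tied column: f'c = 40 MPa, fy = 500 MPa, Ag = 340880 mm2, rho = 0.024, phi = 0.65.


Ast = rho * Ag = 0.024 * 340880 = 8181.12 mm2
phi*Pn = 0.65 * 0.80 * (0.85 * 40 * (340880 - 8181.12) + 500 * 8181.12) / 1000
= 8009.21 kN

8009.21


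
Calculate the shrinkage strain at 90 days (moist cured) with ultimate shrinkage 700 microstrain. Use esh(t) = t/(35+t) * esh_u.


esh(90) = 90 / (35 + 90) * 700
= 90 / 125 * 700
= 504.0 microstrain

504.0


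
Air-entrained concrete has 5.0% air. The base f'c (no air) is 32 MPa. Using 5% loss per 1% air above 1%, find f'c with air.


Strength loss = (5.0 - 1) * 5 = 20.0%
f'c = 32 * (1 - 20.0/100)
= 25.6 MPa

25.6


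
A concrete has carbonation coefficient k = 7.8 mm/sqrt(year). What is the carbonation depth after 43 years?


depth = k * sqrt(t)
= 7.8 * sqrt(43)
= 51.15 mm

51.15


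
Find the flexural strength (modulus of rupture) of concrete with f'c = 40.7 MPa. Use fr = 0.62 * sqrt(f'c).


fr = 0.62 * sqrt(40.7)
= 3.955 MPa

3.955


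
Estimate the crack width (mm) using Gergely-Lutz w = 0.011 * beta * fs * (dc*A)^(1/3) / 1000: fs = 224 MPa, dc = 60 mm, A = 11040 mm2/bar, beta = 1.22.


w = 0.011 * beta * fs * (dc * A)^(1/3) / 1000
= 0.011 * 1.22 * 224 * (60 * 11040)^(1/3) / 1000
= 0.262 mm

0.262


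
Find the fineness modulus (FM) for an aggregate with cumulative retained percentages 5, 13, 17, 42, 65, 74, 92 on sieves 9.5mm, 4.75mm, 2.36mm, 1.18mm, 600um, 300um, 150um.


FM = sum(cumulative % retained) / 100
= 308 / 100
= 3.08

3.08


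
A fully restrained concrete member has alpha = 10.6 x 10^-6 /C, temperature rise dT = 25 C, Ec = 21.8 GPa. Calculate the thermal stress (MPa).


sigma = alpha * dT * Ec
= 10.6e-6 * 25 * 21.8 * 1000
= 5.777 MPa

5.777


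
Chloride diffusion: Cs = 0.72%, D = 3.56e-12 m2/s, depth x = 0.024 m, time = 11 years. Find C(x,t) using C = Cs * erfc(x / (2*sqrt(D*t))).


t_seconds = 11 * 365.25 * 24 * 3600 = 347133600.0 s
arg = 0.024 / (2 * sqrt(3.56e-12 * 347133600.0))
= 0.3414
erfc(0.3414) = 0.6293
C = 0.72 * 0.6293 = 0.4531%

0.4531


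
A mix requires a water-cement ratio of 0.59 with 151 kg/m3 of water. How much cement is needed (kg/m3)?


Cement = water / (w/c)
= 151 / 0.59
= 255.9 kg/m3

255.9


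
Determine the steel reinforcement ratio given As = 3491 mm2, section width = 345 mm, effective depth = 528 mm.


rho = As / (b * d)
= 3491 / (345 * 528)
= 0.0192

0.0192


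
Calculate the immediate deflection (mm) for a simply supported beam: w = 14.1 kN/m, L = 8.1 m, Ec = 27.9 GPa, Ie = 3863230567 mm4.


Convert: L = 8.1 m = 8100 mm, Ec = 27.9 GPa = 27900 MPa
delta = 5 * 14.1 * 8100^4 / (384 * 27900 * 3863230567)
= 7.33 mm

7.33


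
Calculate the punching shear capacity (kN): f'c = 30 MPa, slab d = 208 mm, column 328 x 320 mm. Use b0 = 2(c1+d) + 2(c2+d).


b0 = 2*(328 + 208) + 2*(320 + 208) = 2128 mm
Vc = 0.33 * sqrt(30) * 2128 * 208 / 1000
= 800.04 kN

800.04


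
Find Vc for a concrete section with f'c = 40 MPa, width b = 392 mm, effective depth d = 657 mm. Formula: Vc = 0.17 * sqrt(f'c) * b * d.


Vc = 0.17 * sqrt(40) * 392 * 657 / 1000
= 276.9 kN

276.9


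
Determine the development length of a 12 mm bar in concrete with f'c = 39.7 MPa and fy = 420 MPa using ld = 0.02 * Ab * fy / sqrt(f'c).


Ab = pi * 12^2 / 4 = 113.097 mm2
ld = 0.02 * 113.097 * 420 / sqrt(39.7)
= 150.8 mm

150.8


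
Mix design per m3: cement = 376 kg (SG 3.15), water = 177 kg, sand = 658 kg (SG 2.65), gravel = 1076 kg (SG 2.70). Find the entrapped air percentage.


Vol cement = 376 / (3.15 * 1000) = 0.119365 m3
Vol water = 177 / 1000 = 0.177 m3
Vol sand = 658 / (2.65 * 1000) = 0.248302 m3
Vol gravel = 1076 / (2.70 * 1000) = 0.398519 m3
Total solid + water volume = 0.943185 m3
Air = (1 - 0.943185) * 100 = 5.68%

5.68


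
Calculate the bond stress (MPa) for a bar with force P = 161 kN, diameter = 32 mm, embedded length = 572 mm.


u = P / (pi * db * ld)
= 161 * 1000 / (pi * 32 * 572)
= 2.8 MPa

2.8


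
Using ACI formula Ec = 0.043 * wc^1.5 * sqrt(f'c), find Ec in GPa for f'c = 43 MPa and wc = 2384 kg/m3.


Ec = 0.043 * 2384^1.5 * sqrt(43) / 1000
= 32.82 GPa

32.82


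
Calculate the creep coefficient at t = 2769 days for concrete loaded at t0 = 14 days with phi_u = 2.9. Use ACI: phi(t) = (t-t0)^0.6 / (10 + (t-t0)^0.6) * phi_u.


dt = 2769 - 14 = 2755
phi = 2755^0.6 / (10 + 2755^0.6) * 2.9
= 2.67

2.67


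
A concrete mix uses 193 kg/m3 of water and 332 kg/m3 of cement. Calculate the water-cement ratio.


w/c = water / cement
w/c = 193 / 332 = 0.581

0.581


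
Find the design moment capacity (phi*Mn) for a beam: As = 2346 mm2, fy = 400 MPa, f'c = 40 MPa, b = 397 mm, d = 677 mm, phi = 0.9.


a = As * fy / (0.85 * f'c * b)
= 2346 * 400 / (0.85 * 40 * 397)
= 69.5214 mm
Mn = As * fy * (d - a/2) / 10^6
= 602.6774 kN-m
phi*Mn = 0.9 * 602.6774 = 542.41 kN-m

542.41


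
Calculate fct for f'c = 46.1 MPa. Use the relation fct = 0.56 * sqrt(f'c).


fct = 0.56 * sqrt(46.1)
= 0.56 * 6.79
= 3.802 MPa

3.802


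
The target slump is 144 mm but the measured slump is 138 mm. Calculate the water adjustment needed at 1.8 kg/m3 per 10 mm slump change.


Difference = 144 - 138 = 6 mm
Water adjustment = 6 * 1.8 / 10 = 1.1 kg/m3

1.1


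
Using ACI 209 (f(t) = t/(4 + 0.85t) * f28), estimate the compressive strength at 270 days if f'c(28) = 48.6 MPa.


f(270) = 270 / (4 + 0.85 * 270) * 48.6
= 270 / 233.5 * 48.6
= 56.2 MPa

56.2


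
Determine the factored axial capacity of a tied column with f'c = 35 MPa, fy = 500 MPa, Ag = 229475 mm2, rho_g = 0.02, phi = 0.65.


Ast = rho * Ag = 0.02 * 229475 = 4589.5 mm2
phi*Pn = 0.65 * 0.80 * (0.85 * 35 * (229475 - 4589.5) + 500 * 4589.5) / 1000
= 4672.25 kN

4672.25


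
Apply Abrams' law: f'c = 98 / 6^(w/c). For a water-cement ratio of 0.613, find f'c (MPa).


f'c = 98 / 6^0.613
= 98 / 2.999
= 32.68 MPa

32.68


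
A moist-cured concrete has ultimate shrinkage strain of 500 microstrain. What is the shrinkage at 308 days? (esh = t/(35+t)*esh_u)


esh(308) = 308 / (35 + 308) * 500
= 308 / 343 * 500
= 449.0 microstrain

449.0


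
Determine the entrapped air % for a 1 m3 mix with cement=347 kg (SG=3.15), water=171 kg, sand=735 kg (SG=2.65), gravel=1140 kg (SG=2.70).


Vol cement = 347 / (3.15 * 1000) = 0.110159 m3
Vol water = 171 / 1000 = 0.171 m3
Vol sand = 735 / (2.65 * 1000) = 0.277358 m3
Vol gravel = 1140 / (2.70 * 1000) = 0.422222 m3
Total solid + water volume = 0.980739 m3
Air = (1 - 0.980739) * 100 = 1.93%

1.93


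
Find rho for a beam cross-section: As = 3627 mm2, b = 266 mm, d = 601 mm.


rho = As / (b * d)
= 3627 / (266 * 601)
= 0.0227

0.0227


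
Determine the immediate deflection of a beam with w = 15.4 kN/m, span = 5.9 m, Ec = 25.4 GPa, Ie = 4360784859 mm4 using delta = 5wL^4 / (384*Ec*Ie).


Convert: L = 5.9 m = 5900 mm, Ec = 25.4 GPa = 25400 MPa
delta = 5 * 15.4 * 5900^4 / (384 * 25400 * 4360784859)
= 2.19 mm

2.19


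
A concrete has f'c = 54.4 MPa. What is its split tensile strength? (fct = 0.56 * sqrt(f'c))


fct = 0.56 * sqrt(54.4)
= 0.56 * 7.376
= 4.13 MPa

4.13


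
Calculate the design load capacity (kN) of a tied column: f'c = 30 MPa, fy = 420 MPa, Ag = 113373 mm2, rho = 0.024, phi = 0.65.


Ast = rho * Ag = 0.024 * 113373 = 2720.952 mm2
phi*Pn = 0.65 * 0.80 * (0.85 * 30 * (113373 - 2720.952) + 420 * 2720.952) / 1000
= 2061.5 kN

2061.5


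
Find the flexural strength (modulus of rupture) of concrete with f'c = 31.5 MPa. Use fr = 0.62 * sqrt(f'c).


fr = 0.62 * sqrt(31.5)
= 3.48 MPa

3.48


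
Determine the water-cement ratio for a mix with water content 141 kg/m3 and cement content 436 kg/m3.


w/c = water / cement
w/c = 141 / 436 = 0.323

0.323


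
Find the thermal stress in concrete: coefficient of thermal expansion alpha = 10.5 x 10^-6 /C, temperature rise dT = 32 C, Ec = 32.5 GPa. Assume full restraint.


sigma = alpha * dT * Ec
= 10.5e-6 * 32 * 32.5 * 1000
= 10.92 MPa

10.92


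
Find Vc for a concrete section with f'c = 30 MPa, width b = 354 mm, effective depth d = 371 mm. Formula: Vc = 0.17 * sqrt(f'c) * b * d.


Vc = 0.17 * sqrt(30) * 354 * 371 / 1000
= 122.29 kN

122.29


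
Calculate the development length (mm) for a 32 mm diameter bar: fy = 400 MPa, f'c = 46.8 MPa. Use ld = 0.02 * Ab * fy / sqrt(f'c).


Ab = pi * 32^2 / 4 = 804.248 mm2
ld = 0.02 * 804.248 * 400 / sqrt(46.8)
= 940.5 mm

940.5


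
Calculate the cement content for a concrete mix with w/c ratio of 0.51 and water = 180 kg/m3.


Cement = water / (w/c)
= 180 / 0.51
= 352.9 kg/m3

352.9


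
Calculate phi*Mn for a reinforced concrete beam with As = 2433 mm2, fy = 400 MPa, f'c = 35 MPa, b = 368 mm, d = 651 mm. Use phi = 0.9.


a = As * fy / (0.85 * f'c * b)
= 2433 * 400 / (0.85 * 35 * 368)
= 88.8929 mm
Mn = As * fy * (d - a/2) / 10^6
= 590.2979 kN-m
phi*Mn = 0.9 * 590.2979 = 531.27 kN-m

531.27


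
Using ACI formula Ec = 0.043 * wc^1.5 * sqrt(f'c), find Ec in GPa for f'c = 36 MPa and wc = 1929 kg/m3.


Ec = 0.043 * 1929^1.5 * sqrt(36) / 1000
= 21.86 GPa

21.86


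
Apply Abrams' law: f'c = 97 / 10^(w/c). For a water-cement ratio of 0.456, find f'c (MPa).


f'c = 97 / 10^0.456
= 97 / 2.858
= 33.94 MPa

33.94


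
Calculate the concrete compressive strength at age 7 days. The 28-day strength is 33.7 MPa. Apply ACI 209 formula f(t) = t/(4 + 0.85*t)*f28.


f(7) = 7 / (4 + 0.85 * 7) * 33.7
= 7 / 9.95 * 33.7
= 23.71 MPa

23.71


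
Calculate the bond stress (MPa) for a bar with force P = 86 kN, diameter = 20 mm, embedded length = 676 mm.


u = P / (pi * db * ld)
= 86 * 1000 / (pi * 20 * 676)
= 2.025 MPa

2.025


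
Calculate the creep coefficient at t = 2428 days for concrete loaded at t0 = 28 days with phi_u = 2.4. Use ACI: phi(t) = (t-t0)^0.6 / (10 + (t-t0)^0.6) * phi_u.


dt = 2428 - 28 = 2400
phi = 2400^0.6 / (10 + 2400^0.6) * 2.4
= 2.194

2.194


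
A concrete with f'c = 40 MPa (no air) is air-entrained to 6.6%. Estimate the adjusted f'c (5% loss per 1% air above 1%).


Strength loss = (6.6 - 1) * 5 = 28.0%
f'c = 40 * (1 - 28.0/100)
= 28.8 MPa

28.8


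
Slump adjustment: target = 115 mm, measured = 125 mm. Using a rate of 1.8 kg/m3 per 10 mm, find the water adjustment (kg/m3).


Difference = 115 - 125 = -10 mm
Water adjustment = -10 * 1.8 / 10 = -1.8 kg/m3

-1.8


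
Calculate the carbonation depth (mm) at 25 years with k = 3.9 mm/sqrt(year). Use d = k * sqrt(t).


depth = k * sqrt(t)
= 3.9 * sqrt(25)
= 19.5 mm

19.5


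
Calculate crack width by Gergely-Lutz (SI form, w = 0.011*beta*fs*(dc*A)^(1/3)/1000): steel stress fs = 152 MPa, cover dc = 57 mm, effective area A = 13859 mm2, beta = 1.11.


w = 0.011 * beta * fs * (dc * A)^(1/3) / 1000
= 0.011 * 1.11 * 152 * (57 * 13859)^(1/3) / 1000
= 0.172 mm

0.172


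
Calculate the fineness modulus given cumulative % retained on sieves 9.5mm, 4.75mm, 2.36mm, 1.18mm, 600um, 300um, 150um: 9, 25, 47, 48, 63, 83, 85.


FM = sum(cumulative % retained) / 100
= 360 / 100
= 3.6

3.6


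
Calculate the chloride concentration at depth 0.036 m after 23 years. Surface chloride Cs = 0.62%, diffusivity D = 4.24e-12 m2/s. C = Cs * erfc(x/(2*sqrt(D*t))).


t_seconds = 23 * 365.25 * 24 * 3600 = 725824800.0 s
arg = 0.036 / (2 * sqrt(4.24e-12 * 725824800.0))
= 0.3245
erfc(0.3245) = 0.6463
C = 0.62 * 0.6463 = 0.4007%

0.4007


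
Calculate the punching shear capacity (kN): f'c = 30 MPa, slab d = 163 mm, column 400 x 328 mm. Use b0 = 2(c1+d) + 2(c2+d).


b0 = 2*(400 + 163) + 2*(328 + 163) = 2108 mm
Vc = 0.33 * sqrt(30) * 2108 * 163 / 1000
= 621.06 kN

621.06


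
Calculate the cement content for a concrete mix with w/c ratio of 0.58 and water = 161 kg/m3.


Cement = water / (w/c)
= 161 / 0.58
= 277.6 kg/m3

277.6


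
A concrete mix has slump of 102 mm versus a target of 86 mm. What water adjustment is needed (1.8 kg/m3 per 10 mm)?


Difference = 86 - 102 = -16 mm
Water adjustment = -16 * 1.8 / 10 = -2.9 kg/m3

-2.9


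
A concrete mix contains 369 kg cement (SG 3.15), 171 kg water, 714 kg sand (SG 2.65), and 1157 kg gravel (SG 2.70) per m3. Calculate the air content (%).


Vol cement = 369 / (3.15 * 1000) = 0.117143 m3
Vol water = 171 / 1000 = 0.171 m3
Vol sand = 714 / (2.65 * 1000) = 0.269434 m3
Vol gravel = 1157 / (2.70 * 1000) = 0.428519 m3
Total solid + water volume = 0.986095 m3
Air = (1 - 0.986095) * 100 = 1.39%

1.39


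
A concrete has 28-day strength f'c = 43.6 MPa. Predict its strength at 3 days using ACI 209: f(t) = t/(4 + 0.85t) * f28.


f(3) = 3 / (4 + 0.85 * 3) * 43.6
= 3 / 6.55 * 43.6
= 19.97 MPa

19.97


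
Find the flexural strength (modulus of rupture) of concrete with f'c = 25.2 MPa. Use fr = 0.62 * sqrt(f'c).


fr = 0.62 * sqrt(25.2)
= 3.112 MPa

3.112


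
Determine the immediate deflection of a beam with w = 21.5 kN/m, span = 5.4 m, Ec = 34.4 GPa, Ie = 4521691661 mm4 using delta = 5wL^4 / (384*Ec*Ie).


Convert: L = 5.4 m = 5400 mm, Ec = 34.4 GPa = 34400 MPa
delta = 5 * 21.5 * 5400^4 / (384 * 34400 * 4521691661)
= 1.53 mm

1.53


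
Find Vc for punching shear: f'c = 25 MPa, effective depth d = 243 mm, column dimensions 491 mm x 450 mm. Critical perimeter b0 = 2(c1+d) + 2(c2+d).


b0 = 2*(491 + 243) + 2*(450 + 243) = 2854 mm
Vc = 0.33 * sqrt(25) * 2854 * 243 / 1000
= 1144.31 kN

1144.31


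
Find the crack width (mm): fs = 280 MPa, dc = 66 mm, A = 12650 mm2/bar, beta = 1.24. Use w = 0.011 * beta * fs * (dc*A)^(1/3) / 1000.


w = 0.011 * beta * fs * (dc * A)^(1/3) / 1000
= 0.011 * 1.24 * 280 * (66 * 12650)^(1/3) / 1000
= 0.36 mm

0.36


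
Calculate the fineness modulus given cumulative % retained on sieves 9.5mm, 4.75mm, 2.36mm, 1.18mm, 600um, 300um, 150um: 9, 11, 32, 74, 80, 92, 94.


FM = sum(cumulative % retained) / 100
= 392 / 100
= 3.92

3.92


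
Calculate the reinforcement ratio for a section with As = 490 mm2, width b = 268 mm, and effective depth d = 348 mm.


rho = As / (b * d)
= 490 / (268 * 348)
= 0.0053

0.0053


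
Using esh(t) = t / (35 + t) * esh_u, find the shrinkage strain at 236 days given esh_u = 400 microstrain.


esh(236) = 236 / (35 + 236) * 400
= 236 / 271 * 400
= 348.3 microstrain

348.3


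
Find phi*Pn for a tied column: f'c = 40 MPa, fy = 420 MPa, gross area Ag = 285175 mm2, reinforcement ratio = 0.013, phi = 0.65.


Ast = rho * Ag = 0.013 * 285175 = 3707.275 mm2
phi*Pn = 0.65 * 0.80 * (0.85 * 40 * (285175 - 3707.275) + 420 * 3707.275) / 1000
= 5786.02 kN

5786.02


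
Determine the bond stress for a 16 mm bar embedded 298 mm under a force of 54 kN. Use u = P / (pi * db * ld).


u = P / (pi * db * ld)
= 54 * 1000 / (pi * 16 * 298)
= 3.605 MPa

3.605


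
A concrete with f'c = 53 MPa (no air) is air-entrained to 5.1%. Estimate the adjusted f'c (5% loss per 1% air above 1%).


Strength loss = (5.1 - 1) * 5 = 20.5%
f'c = 53 * (1 - 20.5/100)
= 42.14 MPa

42.14


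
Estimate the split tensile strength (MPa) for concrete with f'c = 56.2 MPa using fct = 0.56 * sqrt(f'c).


fct = 0.56 * sqrt(56.2)
= 0.56 * 7.497
= 4.198 MPa

4.198


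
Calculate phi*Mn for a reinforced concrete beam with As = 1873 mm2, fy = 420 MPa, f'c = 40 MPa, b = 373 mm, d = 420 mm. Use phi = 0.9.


a = As * fy / (0.85 * f'c * b)
= 1873 * 420 / (0.85 * 40 * 373)
= 62.0296 mm
Mn = As * fy * (d - a/2) / 10^6
= 305.9991 kN-m
phi*Mn = 0.9 * 305.9991 = 275.4 kN-m

275.4


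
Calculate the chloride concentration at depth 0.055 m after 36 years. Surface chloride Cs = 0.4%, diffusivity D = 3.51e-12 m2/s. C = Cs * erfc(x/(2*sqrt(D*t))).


t_seconds = 36 * 365.25 * 24 * 3600 = 1136073600.0 s
arg = 0.055 / (2 * sqrt(3.51e-12 * 1136073600.0))
= 0.4355
erfc(0.4355) = 0.538
C = 0.4 * 0.538 = 0.2152%

0.2152


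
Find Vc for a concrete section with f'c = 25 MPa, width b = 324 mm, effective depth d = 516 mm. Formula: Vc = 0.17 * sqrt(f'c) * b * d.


Vc = 0.17 * sqrt(25) * 324 * 516 / 1000
= 142.11 kN

142.11


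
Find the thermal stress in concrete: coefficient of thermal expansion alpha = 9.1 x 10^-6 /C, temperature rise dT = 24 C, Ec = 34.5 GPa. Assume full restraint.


sigma = alpha * dT * Ec
= 9.1e-6 * 24 * 34.5 * 1000
= 7.535 MPa

7.535


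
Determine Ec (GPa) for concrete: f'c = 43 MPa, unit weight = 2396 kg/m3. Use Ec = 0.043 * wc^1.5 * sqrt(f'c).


Ec = 0.043 * 2396^1.5 * sqrt(43) / 1000
= 33.07 GPa

33.07


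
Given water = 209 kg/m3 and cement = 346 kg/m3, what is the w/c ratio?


w/c = water / cement
w/c = 209 / 346 = 0.604

0.604


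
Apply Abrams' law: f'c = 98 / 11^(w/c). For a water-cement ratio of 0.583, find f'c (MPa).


f'c = 98 / 11^0.583
= 98 / 4.047
= 24.22 MPa

24.22


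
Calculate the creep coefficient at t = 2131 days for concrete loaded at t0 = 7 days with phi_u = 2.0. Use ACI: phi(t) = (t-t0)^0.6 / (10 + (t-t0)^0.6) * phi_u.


dt = 2131 - 7 = 2124
phi = 2124^0.6 / (10 + 2124^0.6) * 2.0
= 1.817

1.817


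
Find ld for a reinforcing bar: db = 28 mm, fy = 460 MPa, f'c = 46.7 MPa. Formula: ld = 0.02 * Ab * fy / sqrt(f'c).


Ab = pi * 28^2 / 4 = 615.752 mm2
ld = 0.02 * 615.752 * 460 / sqrt(46.7)
= 829.0 mm

829.0


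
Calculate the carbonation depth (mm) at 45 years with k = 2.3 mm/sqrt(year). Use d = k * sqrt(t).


depth = k * sqrt(t)
= 2.3 * sqrt(45)
= 15.43 mm

15.43


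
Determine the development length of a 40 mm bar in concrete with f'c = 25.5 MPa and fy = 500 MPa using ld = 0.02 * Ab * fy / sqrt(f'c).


Ab = pi * 40^2 / 4 = 1256.637 mm2
ld = 0.02 * 1256.637 * 500 / sqrt(25.5)
= 2488.5 mm

2488.5


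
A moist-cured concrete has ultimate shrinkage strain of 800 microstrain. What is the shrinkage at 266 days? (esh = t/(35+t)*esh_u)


esh(266) = 266 / (35 + 266) * 800
= 266 / 301 * 800
= 707.0 microstrain

707.0


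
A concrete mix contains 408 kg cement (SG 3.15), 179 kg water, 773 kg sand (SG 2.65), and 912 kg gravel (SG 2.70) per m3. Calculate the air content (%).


Vol cement = 408 / (3.15 * 1000) = 0.129524 m3
Vol water = 179 / 1000 = 0.179 m3
Vol sand = 773 / (2.65 * 1000) = 0.291698 m3
Vol gravel = 912 / (2.70 * 1000) = 0.337778 m3
Total solid + water volume = 0.938 m3
Air = (1 - 0.938) * 100 = 6.2%

6.2


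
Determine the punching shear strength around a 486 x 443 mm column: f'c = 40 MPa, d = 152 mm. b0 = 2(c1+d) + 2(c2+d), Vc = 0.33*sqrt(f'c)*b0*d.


b0 = 2*(486 + 152) + 2*(443 + 152) = 2466 mm
Vc = 0.33 * sqrt(40) * 2466 * 152 / 1000
= 782.31 kN

782.31


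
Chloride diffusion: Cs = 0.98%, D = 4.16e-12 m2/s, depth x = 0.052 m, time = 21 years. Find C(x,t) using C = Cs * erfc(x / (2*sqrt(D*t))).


t_seconds = 21 * 365.25 * 24 * 3600 = 662709600.0 s
arg = 0.052 / (2 * sqrt(4.16e-12 * 662709600.0))
= 0.4952
erfc(0.4952) = 0.4837
C = 0.98 * 0.4837 = 0.4741%

0.4741


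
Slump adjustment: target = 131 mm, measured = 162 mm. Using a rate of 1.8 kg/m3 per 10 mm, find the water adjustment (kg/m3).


Difference = 131 - 162 = -31 mm
Water adjustment = -31 * 1.8 / 10 = -5.6 kg/m3

-5.6


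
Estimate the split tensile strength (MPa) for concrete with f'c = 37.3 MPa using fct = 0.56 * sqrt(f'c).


fct = 0.56 * sqrt(37.3)
= 0.56 * 6.107
= 3.42 MPa

3.42


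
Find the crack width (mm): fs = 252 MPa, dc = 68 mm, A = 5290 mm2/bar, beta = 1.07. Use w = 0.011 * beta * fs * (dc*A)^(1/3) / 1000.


w = 0.011 * beta * fs * (dc * A)^(1/3) / 1000
= 0.011 * 1.07 * 252 * (68 * 5290)^(1/3) / 1000
= 0.211 mm

0.211


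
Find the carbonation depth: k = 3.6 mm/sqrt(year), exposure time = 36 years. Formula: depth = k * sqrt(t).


depth = k * sqrt(t)
= 3.6 * sqrt(36)
= 21.6 mm

21.6


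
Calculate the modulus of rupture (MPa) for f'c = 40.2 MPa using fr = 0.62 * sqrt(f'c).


fr = 0.62 * sqrt(40.2)
= 3.931 MPa

3.931


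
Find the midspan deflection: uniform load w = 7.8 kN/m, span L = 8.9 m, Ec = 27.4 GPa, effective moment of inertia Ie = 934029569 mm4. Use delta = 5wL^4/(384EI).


Convert: L = 8.9 m = 8900 mm, Ec = 27.4 GPa = 27400 MPa
delta = 5 * 7.8 * 8900^4 / (384 * 27400 * 934029569)
= 24.9 mm

24.9


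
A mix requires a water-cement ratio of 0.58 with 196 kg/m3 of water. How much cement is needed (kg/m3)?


Cement = water / (w/c)
= 196 / 0.58
= 337.9 kg/m3

337.9


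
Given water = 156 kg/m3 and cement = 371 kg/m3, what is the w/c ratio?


w/c = water / cement
w/c = 156 / 371 = 0.42

0.42


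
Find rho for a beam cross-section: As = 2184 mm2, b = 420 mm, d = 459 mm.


rho = As / (b * d)
= 2184 / (420 * 459)
= 0.0113

0.0113


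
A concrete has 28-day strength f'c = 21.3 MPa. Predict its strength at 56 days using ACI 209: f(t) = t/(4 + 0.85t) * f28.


f(56) = 56 / (4 + 0.85 * 56) * 21.3
= 56 / 51.6 * 21.3
= 23.12 MPa

23.12


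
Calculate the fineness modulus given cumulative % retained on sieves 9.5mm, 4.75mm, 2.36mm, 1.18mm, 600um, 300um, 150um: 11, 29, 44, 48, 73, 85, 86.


FM = sum(cumulative % retained) / 100
= 376 / 100
= 3.76

3.76


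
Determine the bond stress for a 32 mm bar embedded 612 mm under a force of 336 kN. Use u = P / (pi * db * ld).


u = P / (pi * db * ld)
= 336 * 1000 / (pi * 32 * 612)
= 5.461 MPa

5.461


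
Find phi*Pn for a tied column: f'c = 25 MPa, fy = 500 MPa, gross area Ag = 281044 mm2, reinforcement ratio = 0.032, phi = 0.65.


Ast = rho * Ag = 0.032 * 281044 = 8993.408 mm2
phi*Pn = 0.65 * 0.80 * (0.85 * 25 * (281044 - 8993.408) + 500 * 8993.408) / 1000
= 5344.45 kN

5344.45


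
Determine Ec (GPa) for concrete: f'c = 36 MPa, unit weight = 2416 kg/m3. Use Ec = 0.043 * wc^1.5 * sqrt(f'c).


Ec = 0.043 * 2416^1.5 * sqrt(36) / 1000
= 30.64 GPa

30.64


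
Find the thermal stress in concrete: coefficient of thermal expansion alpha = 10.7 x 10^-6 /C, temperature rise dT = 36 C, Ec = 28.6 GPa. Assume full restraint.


sigma = alpha * dT * Ec
= 10.7e-6 * 36 * 28.6 * 1000
= 11.017 MPa

11.017


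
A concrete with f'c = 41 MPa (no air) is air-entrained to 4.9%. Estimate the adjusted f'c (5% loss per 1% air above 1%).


Strength loss = (4.9 - 1) * 5 = 19.5%
f'c = 41 * (1 - 19.5/100)
= 33.0 MPa

33.0


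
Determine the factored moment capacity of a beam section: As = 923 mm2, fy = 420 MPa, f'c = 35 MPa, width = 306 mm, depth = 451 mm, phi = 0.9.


a = As * fy / (0.85 * f'c * b)
= 923 * 420 / (0.85 * 35 * 306)
= 42.5836 mm
Mn = As * fy * (d - a/2) / 10^6
= 166.5807 kN-m
phi*Mn = 0.9 * 166.5807 = 149.92 kN-m

149.92


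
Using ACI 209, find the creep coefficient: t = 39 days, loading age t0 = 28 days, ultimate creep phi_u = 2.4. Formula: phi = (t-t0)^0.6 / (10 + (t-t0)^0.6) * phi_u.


dt = 39 - 28 = 11
phi = 11^0.6 / (10 + 11^0.6) * 2.4
= 0.712

0.712


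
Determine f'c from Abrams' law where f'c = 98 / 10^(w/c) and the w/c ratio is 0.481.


f'c = 98 / 10^0.481
= 98 / 3.027
= 32.38 MPa

32.38


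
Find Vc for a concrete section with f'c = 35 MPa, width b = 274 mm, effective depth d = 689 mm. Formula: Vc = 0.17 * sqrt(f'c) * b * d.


Vc = 0.17 * sqrt(35) * 274 * 689 / 1000
= 189.87 kN

189.87


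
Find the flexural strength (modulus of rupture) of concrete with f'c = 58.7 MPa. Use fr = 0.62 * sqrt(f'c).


fr = 0.62 * sqrt(58.7)
= 4.75 MPa

4.75


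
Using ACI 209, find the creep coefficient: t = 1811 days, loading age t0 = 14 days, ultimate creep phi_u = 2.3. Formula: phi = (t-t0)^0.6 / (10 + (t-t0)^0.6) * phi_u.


dt = 1811 - 14 = 1797
phi = 1797^0.6 / (10 + 1797^0.6) * 2.3
= 2.069

2.069


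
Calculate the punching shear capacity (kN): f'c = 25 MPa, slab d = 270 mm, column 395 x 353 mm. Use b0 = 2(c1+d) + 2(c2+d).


b0 = 2*(395 + 270) + 2*(353 + 270) = 2576 mm
Vc = 0.33 * sqrt(25) * 2576 * 270 / 1000
= 1147.61 kN

1147.61


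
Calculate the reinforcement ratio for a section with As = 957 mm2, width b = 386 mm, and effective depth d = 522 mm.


rho = As / (b * d)
= 957 / (386 * 522)
= 0.0047

0.0047


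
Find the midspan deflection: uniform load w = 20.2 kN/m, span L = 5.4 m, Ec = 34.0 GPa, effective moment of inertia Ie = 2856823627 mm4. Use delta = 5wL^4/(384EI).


Convert: L = 5.4 m = 5400 mm, Ec = 34.0 GPa = 34000 MPa
delta = 5 * 20.2 * 5400^4 / (384 * 34000 * 2856823627)
= 2.3 mm

2.3


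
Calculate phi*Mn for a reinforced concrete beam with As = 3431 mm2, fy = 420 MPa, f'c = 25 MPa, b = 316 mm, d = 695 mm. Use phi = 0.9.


a = As * fy / (0.85 * f'c * b)
= 3431 * 420 / (0.85 * 25 * 316)
= 214.5972 mm
Mn = As * fy * (d - a/2) / 10^6
= 846.8895 kN-m
phi*Mn = 0.9 * 846.8895 = 762.2 kN-m

762.2


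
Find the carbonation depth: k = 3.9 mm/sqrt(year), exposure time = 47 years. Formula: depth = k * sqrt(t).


depth = k * sqrt(t)
= 3.9 * sqrt(47)
= 26.74 mm

26.74


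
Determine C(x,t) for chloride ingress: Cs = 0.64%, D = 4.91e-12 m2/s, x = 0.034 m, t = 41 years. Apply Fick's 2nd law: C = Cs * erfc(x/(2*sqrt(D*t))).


t_seconds = 41 * 365.25 * 24 * 3600 = 1293861600.0 s
arg = 0.034 / (2 * sqrt(4.91e-12 * 1293861600.0))
= 0.2133
erfc(0.2133) = 0.7629
C = 0.64 * 0.7629 = 0.4883%

0.4883


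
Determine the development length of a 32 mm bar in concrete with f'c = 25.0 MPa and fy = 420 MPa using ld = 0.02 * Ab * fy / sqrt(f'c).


Ab = pi * 32^2 / 4 = 804.248 mm2
ld = 0.02 * 804.248 * 420 / sqrt(25.0)
= 1351.1 mm

1351.1


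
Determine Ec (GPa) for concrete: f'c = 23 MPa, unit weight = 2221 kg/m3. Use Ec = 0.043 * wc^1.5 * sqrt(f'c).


Ec = 0.043 * 2221^1.5 * sqrt(23) / 1000
= 21.59 GPa

21.59


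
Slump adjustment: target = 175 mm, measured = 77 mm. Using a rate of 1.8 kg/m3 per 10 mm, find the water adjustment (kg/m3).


Difference = 175 - 77 = 98 mm
Water adjustment = 98 * 1.8 / 10 = 17.6 kg/m3

17.6


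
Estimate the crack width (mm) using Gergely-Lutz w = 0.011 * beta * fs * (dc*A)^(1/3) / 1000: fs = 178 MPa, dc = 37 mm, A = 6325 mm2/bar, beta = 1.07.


w = 0.011 * beta * fs * (dc * A)^(1/3) / 1000
= 0.011 * 1.07 * 178 * (37 * 6325)^(1/3) / 1000
= 0.129 mm

0.129


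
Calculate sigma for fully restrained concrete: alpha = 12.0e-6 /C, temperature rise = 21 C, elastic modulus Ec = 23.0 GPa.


sigma = alpha * dT * Ec
= 12.0e-6 * 21 * 23.0 * 1000
= 5.796 MPa

5.796


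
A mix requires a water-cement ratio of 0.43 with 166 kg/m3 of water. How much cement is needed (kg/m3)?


Cement = water / (w/c)
= 166 / 0.43
= 386.0 kg/m3

386.0


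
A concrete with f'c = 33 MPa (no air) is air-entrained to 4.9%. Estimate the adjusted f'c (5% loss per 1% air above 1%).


Strength loss = (4.9 - 1) * 5 = 19.5%
f'c = 33 * (1 - 19.5/100)
= 26.56 MPa

26.56


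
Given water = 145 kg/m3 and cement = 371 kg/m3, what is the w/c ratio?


w/c = water / cement
w/c = 145 / 371 = 0.391

0.391


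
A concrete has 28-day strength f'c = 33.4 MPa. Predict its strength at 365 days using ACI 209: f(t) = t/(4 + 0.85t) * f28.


f(365) = 365 / (4 + 0.85 * 365) * 33.4
= 365 / 314.25 * 33.4
= 38.79 MPa

38.79


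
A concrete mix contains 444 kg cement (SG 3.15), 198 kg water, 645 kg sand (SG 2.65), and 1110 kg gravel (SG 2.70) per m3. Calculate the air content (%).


Vol cement = 444 / (3.15 * 1000) = 0.140952 m3
Vol water = 198 / 1000 = 0.198 m3
Vol sand = 645 / (2.65 * 1000) = 0.243396 m3
Vol gravel = 1110 / (2.70 * 1000) = 0.411111 m3
Total solid + water volume = 0.99346 m3
Air = (1 - 0.99346) * 100 = 0.65%

0.65


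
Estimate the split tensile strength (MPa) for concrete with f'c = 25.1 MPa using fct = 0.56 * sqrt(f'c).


fct = 0.56 * sqrt(25.1)
= 0.56 * 5.01
= 2.806 MPa

2.806


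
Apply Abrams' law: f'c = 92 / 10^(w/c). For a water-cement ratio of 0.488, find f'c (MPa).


f'c = 92 / 10^0.488
= 92 / 3.076
= 29.91 MPa

29.91


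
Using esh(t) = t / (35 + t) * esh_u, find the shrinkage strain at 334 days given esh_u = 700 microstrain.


esh(334) = 334 / (35 + 334) * 700
= 334 / 369 * 700
= 633.6 microstrain

633.6


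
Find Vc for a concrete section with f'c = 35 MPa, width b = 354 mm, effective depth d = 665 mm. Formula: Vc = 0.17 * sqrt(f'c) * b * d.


Vc = 0.17 * sqrt(35) * 354 * 665 / 1000
= 236.76 kN

236.76


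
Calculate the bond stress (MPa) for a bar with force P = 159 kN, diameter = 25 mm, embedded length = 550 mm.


u = P / (pi * db * ld)
= 159 * 1000 / (pi * 25 * 550)
= 3.681 MPa

3.681


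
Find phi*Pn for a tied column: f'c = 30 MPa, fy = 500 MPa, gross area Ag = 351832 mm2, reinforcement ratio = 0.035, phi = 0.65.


Ast = rho * Ag = 0.035 * 351832 = 12314.12 mm2
phi*Pn = 0.65 * 0.80 * (0.85 * 30 * (351832 - 12314.12) + 500 * 12314.12) / 1000
= 7703.68 kN

7703.68


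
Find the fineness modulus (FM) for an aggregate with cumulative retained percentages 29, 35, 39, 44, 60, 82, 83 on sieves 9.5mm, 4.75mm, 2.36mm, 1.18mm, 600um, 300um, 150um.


FM = sum(cumulative % retained) / 100
= 372 / 100
= 3.72

3.72


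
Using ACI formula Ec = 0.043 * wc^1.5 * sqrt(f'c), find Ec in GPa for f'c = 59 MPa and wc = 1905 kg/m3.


Ec = 0.043 * 1905^1.5 * sqrt(59) / 1000
= 27.46 GPa

27.46


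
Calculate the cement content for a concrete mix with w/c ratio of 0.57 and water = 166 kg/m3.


Cement = water / (w/c)
= 166 / 0.57
= 291.2 kg/m3

291.2


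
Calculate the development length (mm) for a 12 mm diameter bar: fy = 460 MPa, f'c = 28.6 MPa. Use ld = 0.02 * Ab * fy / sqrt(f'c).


Ab = pi * 12^2 / 4 = 113.097 mm2
ld = 0.02 * 113.097 * 460 / sqrt(28.6)
= 194.6 mm

194.6


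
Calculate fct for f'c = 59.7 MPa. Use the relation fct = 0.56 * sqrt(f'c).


fct = 0.56 * sqrt(59.7)
= 0.56 * 7.727
= 4.327 MPa

4.327


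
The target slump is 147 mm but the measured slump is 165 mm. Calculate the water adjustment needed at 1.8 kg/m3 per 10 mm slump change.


Difference = 147 - 165 = -18 mm
Water adjustment = -18 * 1.8 / 10 = -3.2 kg/m3

-3.2


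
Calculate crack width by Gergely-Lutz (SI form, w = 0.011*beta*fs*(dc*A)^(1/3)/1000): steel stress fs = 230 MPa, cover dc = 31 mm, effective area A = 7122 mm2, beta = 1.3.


w = 0.011 * beta * fs * (dc * A)^(1/3) / 1000
= 0.011 * 1.3 * 230 * (31 * 7122)^(1/3) / 1000
= 0.199 mm

0.199


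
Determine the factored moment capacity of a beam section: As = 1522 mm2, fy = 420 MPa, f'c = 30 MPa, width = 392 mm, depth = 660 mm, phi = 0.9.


a = As * fy / (0.85 * f'c * b)
= 1522 * 420 / (0.85 * 30 * 392)
= 63.9496 mm
Mn = As * fy * (d - a/2) / 10^6
= 401.4588 kN-m
phi*Mn = 0.9 * 401.4588 = 361.31 kN-m

361.31


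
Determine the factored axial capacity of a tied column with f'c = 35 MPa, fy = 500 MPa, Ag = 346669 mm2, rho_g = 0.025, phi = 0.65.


Ast = rho * Ag = 0.025 * 346669 = 8666.725 mm2
phi*Pn = 0.65 * 0.80 * (0.85 * 35 * (346669 - 8666.725) + 500 * 8666.725) / 1000
= 7482.24 kN

7482.24


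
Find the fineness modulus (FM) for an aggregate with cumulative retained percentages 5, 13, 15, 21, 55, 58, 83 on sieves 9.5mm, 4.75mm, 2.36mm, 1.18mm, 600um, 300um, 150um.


FM = sum(cumulative % retained) / 100
= 250 / 100
= 2.5

2.5


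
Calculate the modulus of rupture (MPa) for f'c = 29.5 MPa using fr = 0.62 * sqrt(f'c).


fr = 0.62 * sqrt(29.5)
= 3.367 MPa

3.367


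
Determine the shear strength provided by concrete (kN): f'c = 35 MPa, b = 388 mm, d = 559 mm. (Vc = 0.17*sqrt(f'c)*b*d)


Vc = 0.17 * sqrt(35) * 388 * 559 / 1000
= 218.14 kN

218.14


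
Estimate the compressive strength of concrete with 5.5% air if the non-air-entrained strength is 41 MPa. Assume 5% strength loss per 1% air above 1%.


Strength loss = (5.5 - 1) * 5 = 22.5%
f'c = 41 * (1 - 22.5/100)
= 31.78 MPa

31.78


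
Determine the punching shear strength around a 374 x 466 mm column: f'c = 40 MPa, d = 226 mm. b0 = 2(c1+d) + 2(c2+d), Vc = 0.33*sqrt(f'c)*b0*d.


b0 = 2*(374 + 226) + 2*(466 + 226) = 2584 mm
Vc = 0.33 * sqrt(40) * 2584 * 226 / 1000
= 1218.83 kN

1218.83


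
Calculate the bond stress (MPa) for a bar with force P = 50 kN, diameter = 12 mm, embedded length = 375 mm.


u = P / (pi * db * ld)
= 50 * 1000 / (pi * 12 * 375)
= 3.537 MPa

3.537


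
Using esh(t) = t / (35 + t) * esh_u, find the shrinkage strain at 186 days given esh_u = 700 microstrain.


esh(186) = 186 / (35 + 186) * 700
= 186 / 221 * 700
= 589.1 microstrain

589.1


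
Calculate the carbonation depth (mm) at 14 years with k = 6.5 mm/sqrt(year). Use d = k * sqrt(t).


depth = k * sqrt(t)
= 6.5 * sqrt(14)
= 24.32 mm

24.32


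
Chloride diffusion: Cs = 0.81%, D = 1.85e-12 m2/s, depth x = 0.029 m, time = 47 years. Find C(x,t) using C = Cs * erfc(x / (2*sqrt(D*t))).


t_seconds = 47 * 365.25 * 24 * 3600 = 1483207200.0 s
arg = 0.029 / (2 * sqrt(1.85e-12 * 1483207200.0))
= 0.2768
erfc(0.2768) = 0.6955
C = 0.81 * 0.6955 = 0.5633%

0.5633


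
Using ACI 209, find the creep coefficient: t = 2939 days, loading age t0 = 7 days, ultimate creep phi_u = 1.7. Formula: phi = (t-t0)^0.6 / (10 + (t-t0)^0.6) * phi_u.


dt = 2939 - 7 = 2932
phi = 2932^0.6 / (10 + 2932^0.6) * 1.7
= 1.57

1.57


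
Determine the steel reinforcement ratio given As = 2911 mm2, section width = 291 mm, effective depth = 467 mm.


rho = As / (b * d)
= 2911 / (291 * 467)
= 0.0214

0.0214


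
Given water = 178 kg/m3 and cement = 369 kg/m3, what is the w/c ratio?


w/c = water / cement
w/c = 178 / 369 = 0.482

0.482


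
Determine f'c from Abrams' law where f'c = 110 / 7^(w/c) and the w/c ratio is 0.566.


f'c = 110 / 7^0.566
= 110 / 3.008
= 36.57 MPa

36.57


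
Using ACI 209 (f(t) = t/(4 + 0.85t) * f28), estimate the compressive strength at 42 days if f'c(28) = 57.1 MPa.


f(42) = 42 / (4 + 0.85 * 42) * 57.1
= 42 / 39.7 * 57.1
= 60.41 MPa

60.41


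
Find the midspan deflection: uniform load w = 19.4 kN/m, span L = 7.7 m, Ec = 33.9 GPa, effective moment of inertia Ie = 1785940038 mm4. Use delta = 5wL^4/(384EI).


Convert: L = 7.7 m = 7700 mm, Ec = 33.9 GPa = 33900 MPa
delta = 5 * 19.4 * 7700^4 / (384 * 33900 * 1785940038)
= 14.67 mm

14.67


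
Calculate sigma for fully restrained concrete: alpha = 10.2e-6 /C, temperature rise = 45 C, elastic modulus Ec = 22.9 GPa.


sigma = alpha * dT * Ec
= 10.2e-6 * 45 * 22.9 * 1000
= 10.511 MPa

10.511


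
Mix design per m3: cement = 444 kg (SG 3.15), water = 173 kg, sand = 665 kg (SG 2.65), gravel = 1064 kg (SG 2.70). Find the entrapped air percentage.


Vol cement = 444 / (3.15 * 1000) = 0.140952 m3
Vol water = 173 / 1000 = 0.173 m3
Vol sand = 665 / (2.65 * 1000) = 0.250943 m3
Vol gravel = 1064 / (2.70 * 1000) = 0.394074 m3
Total solid + water volume = 0.95897 m3
Air = (1 - 0.95897) * 100 = 4.1%

4.1


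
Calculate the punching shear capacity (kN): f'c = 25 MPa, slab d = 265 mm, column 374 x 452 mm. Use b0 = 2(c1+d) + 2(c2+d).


b0 = 2*(374 + 265) + 2*(452 + 265) = 2712 mm
Vc = 0.33 * sqrt(25) * 2712 * 265 / 1000
= 1185.82 kN

1185.82


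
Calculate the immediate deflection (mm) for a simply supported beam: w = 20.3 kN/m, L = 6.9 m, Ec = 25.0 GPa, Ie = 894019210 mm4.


Convert: L = 6.9 m = 6900 mm, Ec = 25.0 GPa = 25000 MPa
delta = 5 * 20.3 * 6900^4 / (384 * 25000 * 894019210)
= 26.81 mm

26.81


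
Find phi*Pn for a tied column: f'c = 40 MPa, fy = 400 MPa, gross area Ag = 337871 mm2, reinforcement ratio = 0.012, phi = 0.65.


Ast = rho * Ag = 0.012 * 337871 = 4054.452 mm2
phi*Pn = 0.65 * 0.80 * (0.85 * 40 * (337871 - 4054.452) + 400 * 4054.452) / 1000
= 6745.2 kN

6745.2


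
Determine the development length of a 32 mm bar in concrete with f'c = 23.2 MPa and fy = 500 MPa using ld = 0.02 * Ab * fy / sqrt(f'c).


Ab = pi * 32^2 / 4 = 804.248 mm2
ld = 0.02 * 804.248 * 500 / sqrt(23.2)
= 1669.7 mm

1669.7


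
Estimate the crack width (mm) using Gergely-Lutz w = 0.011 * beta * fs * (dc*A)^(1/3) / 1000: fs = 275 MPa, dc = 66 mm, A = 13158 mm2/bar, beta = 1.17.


w = 0.011 * beta * fs * (dc * A)^(1/3) / 1000
= 0.011 * 1.17 * 275 * (66 * 13158)^(1/3) / 1000
= 0.338 mm

0.338


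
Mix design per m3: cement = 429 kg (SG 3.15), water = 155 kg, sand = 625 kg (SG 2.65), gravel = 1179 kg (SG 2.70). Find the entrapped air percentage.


Vol cement = 429 / (3.15 * 1000) = 0.13619 m3
Vol water = 155 / 1000 = 0.155 m3
Vol sand = 625 / (2.65 * 1000) = 0.235849 m3
Vol gravel = 1179 / (2.70 * 1000) = 0.436667 m3
Total solid + water volume = 0.963706 m3
Air = (1 - 0.963706) * 100 = 3.63%

3.63


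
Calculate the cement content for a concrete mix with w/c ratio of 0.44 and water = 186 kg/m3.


Cement = water / (w/c)
= 186 / 0.44
= 422.7 kg/m3

422.7


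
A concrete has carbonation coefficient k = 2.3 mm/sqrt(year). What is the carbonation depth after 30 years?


depth = k * sqrt(t)
= 2.3 * sqrt(30)
= 12.6 mm

12.6


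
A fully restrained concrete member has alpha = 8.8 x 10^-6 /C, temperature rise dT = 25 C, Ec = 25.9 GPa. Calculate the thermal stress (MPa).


sigma = alpha * dT * Ec
= 8.8e-6 * 25 * 25.9 * 1000
= 5.698 MPa

5.698


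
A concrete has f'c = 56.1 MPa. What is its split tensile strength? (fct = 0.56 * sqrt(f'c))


fct = 0.56 * sqrt(56.1)
= 0.56 * 7.49
= 4.194 MPa

4.194


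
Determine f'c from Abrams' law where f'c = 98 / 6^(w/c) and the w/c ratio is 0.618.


f'c = 98 / 6^0.618
= 98 / 3.026
= 32.38 MPa

32.38


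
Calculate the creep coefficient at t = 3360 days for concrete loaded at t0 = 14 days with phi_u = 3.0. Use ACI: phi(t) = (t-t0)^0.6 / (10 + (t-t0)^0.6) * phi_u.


dt = 3360 - 14 = 3346
phi = 3346^0.6 / (10 + 3346^0.6) * 3.0
= 2.786

2.786


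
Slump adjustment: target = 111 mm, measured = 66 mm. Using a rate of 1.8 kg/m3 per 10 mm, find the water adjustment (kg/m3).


Difference = 111 - 66 = 45 mm
Water adjustment = 45 * 1.8 / 10 = 8.1 kg/m3

8.1


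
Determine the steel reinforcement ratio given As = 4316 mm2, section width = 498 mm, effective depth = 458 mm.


rho = As / (b * d)
= 4316 / (498 * 458)
= 0.0189

0.0189


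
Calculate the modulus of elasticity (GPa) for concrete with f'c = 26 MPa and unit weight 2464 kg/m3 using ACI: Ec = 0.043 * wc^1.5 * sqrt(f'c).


Ec = 0.043 * 2464^1.5 * sqrt(26) / 1000
= 26.82 GPa

26.82


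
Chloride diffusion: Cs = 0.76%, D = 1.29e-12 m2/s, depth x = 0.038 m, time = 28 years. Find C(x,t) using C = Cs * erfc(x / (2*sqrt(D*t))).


t_seconds = 28 * 365.25 * 24 * 3600 = 883612800.0 s
arg = 0.038 / (2 * sqrt(1.29e-12 * 883612800.0))
= 0.5628
erfc(0.5628) = 0.4261
C = 0.76 * 0.4261 = 0.3238%

0.3238


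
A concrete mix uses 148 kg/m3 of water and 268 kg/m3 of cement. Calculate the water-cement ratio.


w/c = water / cement
w/c = 148 / 268 = 0.552

0.552


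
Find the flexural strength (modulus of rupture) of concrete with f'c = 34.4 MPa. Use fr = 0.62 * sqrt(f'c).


fr = 0.62 * sqrt(34.4)
= 3.636 MPa

3.636


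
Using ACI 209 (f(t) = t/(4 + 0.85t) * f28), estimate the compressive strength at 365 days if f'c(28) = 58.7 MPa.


f(365) = 365 / (4 + 0.85 * 365) * 58.7
= 365 / 314.25 * 58.7
= 68.18 MPa

68.18
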